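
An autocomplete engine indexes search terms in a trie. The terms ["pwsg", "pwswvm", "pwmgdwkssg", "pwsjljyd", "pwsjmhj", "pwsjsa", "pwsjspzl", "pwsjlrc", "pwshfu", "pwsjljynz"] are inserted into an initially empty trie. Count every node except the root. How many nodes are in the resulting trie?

35

Trie structure (* marks end of a word):
(root)
└─ p
   └─ w
      ├─ m
      │  └─ g
      │     └─ d
      │        └─ w
      │           └─ k
      │              └─ s
      │                 └─ s
      │                    └─ g *
      └─ s
         ├─ g *
         ├─ h
         │  └─ f
         │     └─ u *
         ├─ j
         │  ├─ l
         │  │  ├─ j
         │  │  │  └─ y
         │  │  │     ├─ d *
         │  │  │     └─ n
         │  │  │        └─ z *
         │  │  └─ r
         │  │     └─ c *
         │  ├─ m
         │  │  └─ h
         │  │     └─ j *
         │  └─ s
         │     ├─ a *
         │     └─ p
         │        └─ z
         │           └─ l *
         └─ w
            └─ v
               └─ m *
Counting every labelled node above: 35.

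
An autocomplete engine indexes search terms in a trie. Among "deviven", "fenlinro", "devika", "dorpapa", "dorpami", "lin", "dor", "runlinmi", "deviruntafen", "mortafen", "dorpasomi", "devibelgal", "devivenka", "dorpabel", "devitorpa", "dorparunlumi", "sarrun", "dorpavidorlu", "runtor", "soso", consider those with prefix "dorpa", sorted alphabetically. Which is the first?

dorpabel

DFS of the "dorpa" subtree visits, in order: "dorpabel", "dorpami", "dorpapa", "dorparunlumi", "dorpasomi", "dorpavidorlu"
The 1st is dorpabel.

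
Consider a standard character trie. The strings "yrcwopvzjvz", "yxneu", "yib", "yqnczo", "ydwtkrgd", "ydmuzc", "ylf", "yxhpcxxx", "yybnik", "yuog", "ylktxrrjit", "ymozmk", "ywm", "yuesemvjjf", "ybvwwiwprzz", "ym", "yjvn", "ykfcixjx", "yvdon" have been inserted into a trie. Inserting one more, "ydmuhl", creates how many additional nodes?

2

"ydmu" is already a path in the trie; the remaining "hl" must be added.
New nodes needed: |"ydmuhl"| − 4 = 6 − 4 = 2.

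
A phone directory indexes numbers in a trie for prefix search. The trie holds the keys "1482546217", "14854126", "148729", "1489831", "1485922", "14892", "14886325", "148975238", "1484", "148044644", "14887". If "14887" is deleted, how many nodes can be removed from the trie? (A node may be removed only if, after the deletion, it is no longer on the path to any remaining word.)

1

Walk "14887" from the leaf back toward the root, removing each node that no remaining word uses.
The suffix "7" (1 node) is used only by "14887"; the node for "1488" still has the child "6", so pruning stops there.
Nodes removed: 1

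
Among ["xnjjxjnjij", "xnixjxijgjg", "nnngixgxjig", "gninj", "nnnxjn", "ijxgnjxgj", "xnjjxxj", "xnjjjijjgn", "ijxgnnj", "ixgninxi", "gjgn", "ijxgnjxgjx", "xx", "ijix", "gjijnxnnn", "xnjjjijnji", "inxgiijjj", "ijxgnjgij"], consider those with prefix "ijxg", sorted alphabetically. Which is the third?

ijxgnjxgjx

DFS of the "ijxg" subtree visits, in order: "ijxgnjgij", "ijxgnjxgj", "ijxgnjxgjx", "ijxgnnj"
Position 3: ijxgnjxgjx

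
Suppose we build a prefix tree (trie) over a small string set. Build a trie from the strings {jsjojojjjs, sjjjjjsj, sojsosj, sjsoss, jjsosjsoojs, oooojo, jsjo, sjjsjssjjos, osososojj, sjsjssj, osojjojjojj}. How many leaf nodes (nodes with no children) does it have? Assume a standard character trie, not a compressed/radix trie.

10

Leaves are exactly the stored words that no other stored word extends.
Those words: "jjsosjsoojs", "jsjojojjjs", "oooojo", "osojjojjojj", "osososojj", "sjjjjjsj", "sjjsjssjjos", "sjsjssj", "sjsoss", "sojsosj"
Leaf count: 10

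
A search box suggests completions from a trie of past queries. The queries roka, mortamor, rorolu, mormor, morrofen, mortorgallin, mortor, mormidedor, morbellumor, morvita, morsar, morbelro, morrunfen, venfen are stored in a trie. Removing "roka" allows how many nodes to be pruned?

2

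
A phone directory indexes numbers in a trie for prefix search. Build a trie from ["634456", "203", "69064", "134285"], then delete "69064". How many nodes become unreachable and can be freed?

After clearing the end-marker at "69064", prune upward until reaching a node still needed by another word.
The suffix "9064" (4 nodes) is used only by "69064"; the node for "6" still has the child "3", so pruning stops there.
Nodes removed: 4

4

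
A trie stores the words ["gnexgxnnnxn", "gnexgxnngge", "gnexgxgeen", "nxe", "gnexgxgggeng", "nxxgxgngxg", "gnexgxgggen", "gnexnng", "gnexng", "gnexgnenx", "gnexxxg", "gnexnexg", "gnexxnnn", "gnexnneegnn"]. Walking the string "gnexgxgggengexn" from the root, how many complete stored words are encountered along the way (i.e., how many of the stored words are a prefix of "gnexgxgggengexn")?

2

Walk "gnexgxgggengexn" from the root; an end-of-word marker is hit whenever a stored word is a prefix of "gnexgxgggengexn".
Prefixes of the query that are stored words: "gnexgxgggen", "gnexgxgggeng"
Count: 2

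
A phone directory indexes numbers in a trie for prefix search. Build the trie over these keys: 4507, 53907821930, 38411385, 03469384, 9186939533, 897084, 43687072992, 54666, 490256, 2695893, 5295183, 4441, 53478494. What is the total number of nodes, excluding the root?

88

Trace insertions, counting only characters that open a new branch:
  "4507" → 4 new (4, 5, 0, 7)
  "53907821930" → 11 new (5, 3, 9, 0, 7, 8, 2, 1, 9, 3, 0)
  "38411385" → 8 new (3, 8, 4, 1, 1, 3, 8, 5)
  "03469384" → 8 new (0, 3, 4, 6, 9, 3, 8, 4)
  "9186939533" → 10 new (9, 1, 8, 6, 9, 3, 9, 5, 3, 3)
  "897084" → 6 new (8, 9, 7, 0, 8, 4)
  "43687072992" → prefix "4" already present; 10 new (3, 6, 8, 7, 0, 7, 2, 9, 9, 2)
  "54666" → prefix "5" already present; 4 new (4, 6, 6, 6)
  "490256" → prefix "4" already present; 5 new (9, 0, 2, 5, 6)
  "2695893" → 7 new (2, 6, 9, 5, 8, 9, 3)
  "5295183" → prefix "5" already present; 6 new (2, 9, 5, 1, 8, 3)
  "4441" → prefix "4" already present; 3 new (4, 4, 1)
  "53478494" → prefix "53" already present; 6 new (4, 7, 8, 4, 9, 4)
Total nodes = 4 + 11 + 8 + 8 + 10 + 6 + 10 + 4 + 5 + 7 + 6 + 3 + 6 = 88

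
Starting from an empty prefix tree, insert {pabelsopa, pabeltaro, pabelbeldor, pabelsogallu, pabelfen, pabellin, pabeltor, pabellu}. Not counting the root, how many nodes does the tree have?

Count nodes per top-level branch (shared prefixes stored once):
  'p'-branch (pabelbeldor, pabelfen, pabellin, pabellu, pabelsogallu, pabelsopa, pabeltaro, pabeltor): 33 nodes
Sum: 33

33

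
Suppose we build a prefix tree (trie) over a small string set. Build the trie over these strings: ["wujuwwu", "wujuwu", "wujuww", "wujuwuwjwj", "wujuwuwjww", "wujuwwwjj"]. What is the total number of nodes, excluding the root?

Trie structure (* marks end of a word):
(root)
└─ w
   └─ u
      └─ j
         └─ u
            └─ w
               ├─ u *
               │  └─ w
               │     └─ j
               │        └─ w
               │           ├─ j *
               │           └─ w *
               └─ w *
                  ├─ u *
                  └─ w
                     └─ j
                        └─ j *
Counting every labelled node above: 16.

16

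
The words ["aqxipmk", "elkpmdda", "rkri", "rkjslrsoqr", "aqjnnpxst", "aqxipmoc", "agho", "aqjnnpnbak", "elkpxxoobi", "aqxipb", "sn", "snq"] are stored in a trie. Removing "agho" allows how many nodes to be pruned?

A node on "agho"'s path can go only if nothing else ends at it or branches off below it.
The suffix "gho" (3 nodes) is used only by "agho"; the node for "a" still has the child "q", so pruning stops there.
Nodes removed: 3

3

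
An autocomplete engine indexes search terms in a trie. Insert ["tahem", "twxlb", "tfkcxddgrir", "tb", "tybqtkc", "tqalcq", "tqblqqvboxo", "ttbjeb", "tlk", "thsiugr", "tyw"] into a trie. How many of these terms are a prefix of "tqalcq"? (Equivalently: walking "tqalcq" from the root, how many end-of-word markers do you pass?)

Check each prefix of "tqalcq" against the stored set — each match is an end-marker on the path.
Prefixes of the query that are stored words: "tqalcq"
Count: 1

1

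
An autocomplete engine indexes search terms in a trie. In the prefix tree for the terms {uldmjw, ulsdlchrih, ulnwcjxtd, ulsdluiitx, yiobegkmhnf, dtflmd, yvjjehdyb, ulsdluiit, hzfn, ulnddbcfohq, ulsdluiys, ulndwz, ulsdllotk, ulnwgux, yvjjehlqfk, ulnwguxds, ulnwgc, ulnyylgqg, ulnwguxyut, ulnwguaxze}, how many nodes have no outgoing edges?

Leaves are exactly the stored words that no other stored word extends.
Those words: "dtflmd", "hzfn", "uldmjw", "ulnddbcfohq", "ulndwz", "ulnwcjxtd", "ulnwgc", "ulnwguaxze", "ulnwguxds", "ulnwguxyut", "ulnyylgqg", "ulsdlchrih", "ulsdllotk", "ulsdluiitx", "ulsdluiys", "yiobegkmhnf", "yvjjehdyb", "yvjjehlqfk"
Leaf count: 18

18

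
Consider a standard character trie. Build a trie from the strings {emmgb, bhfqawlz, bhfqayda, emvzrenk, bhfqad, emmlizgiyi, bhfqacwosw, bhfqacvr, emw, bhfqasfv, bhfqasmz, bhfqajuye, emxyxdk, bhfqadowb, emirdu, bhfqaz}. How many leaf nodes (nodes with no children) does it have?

Leaves are exactly the stored words that no other stored word extends.
Those words: "bhfqacvr", "bhfqacwosw", "bhfqadowb", "bhfqajuye", "bhfqasfv", "bhfqasmz", "bhfqawlz", "bhfqayda", "bhfqaz", "emirdu", "emmgb", "emmlizgiyi", "emvzrenk", "emw", "emxyxdk"
Leaf count: 15

15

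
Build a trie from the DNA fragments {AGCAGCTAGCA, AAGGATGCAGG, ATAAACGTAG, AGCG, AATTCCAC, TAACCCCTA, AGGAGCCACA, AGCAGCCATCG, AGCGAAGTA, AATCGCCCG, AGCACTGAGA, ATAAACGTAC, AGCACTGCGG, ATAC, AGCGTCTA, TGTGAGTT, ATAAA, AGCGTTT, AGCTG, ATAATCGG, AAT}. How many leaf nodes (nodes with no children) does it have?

18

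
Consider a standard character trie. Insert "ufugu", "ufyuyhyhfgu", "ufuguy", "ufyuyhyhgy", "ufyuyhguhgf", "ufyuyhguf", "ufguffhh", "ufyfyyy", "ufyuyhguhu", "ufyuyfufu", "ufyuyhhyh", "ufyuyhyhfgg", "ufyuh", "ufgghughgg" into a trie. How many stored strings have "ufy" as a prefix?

Traverse to the node for "ufy", then collect every word in that subtree.
Words under "ufy": ufyfyyy, ufyuh, ufyuyfufu, ufyuyhguf, ufyuyhguhgf, ufyuyhguhu, ufyuyhhyh, ufyuyhyhfgg, ufyuyhyhfgu, ufyuyhyhgy
Count: 10

10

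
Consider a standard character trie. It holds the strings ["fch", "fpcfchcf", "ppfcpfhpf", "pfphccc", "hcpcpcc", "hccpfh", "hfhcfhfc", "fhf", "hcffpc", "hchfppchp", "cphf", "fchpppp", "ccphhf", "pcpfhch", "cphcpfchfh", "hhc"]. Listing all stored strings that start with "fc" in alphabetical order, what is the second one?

fchpppp

Words with prefix "fc", in lexicographic order: "fch", "fchpppp"
Position 2: fchpppp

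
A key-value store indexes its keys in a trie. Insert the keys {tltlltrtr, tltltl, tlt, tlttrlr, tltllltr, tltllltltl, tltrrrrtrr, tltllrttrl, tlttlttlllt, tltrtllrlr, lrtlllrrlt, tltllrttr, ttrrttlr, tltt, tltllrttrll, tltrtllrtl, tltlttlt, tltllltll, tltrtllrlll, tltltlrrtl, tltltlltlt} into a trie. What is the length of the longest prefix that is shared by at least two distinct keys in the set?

Equivalently: take the maximum, over all pairs, of their longest common prefix length.
"tltllrttrl" and "tltllrttrll" agree on "tltllrttrl" (10 characters) before diverging; nothing deeper is shared.
Longest shared-prefix length: 10

10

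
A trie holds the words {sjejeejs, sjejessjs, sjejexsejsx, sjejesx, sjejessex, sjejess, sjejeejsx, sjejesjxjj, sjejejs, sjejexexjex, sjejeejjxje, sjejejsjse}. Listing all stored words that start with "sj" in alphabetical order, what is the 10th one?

sjejesx

DFS of the "sj" subtree visits, in order: "sjejeejjxje", "sjejeejs", "sjejeejsx", "sjejejs", "sjejejsjse", "sjejesjxjj", "sjejess", "sjejessex", "sjejessjs", "sjejesx", "sjejexexjex", "sjejexsejsx"
Position 10: sjejesx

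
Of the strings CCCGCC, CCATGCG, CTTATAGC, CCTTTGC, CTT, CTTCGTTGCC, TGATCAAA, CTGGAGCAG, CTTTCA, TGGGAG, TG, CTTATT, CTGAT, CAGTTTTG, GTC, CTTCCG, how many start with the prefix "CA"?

Walk to "CA"; the words in its subtree are exactly those with that prefix.
Matches: "CAGTTTTG"
Count: 1

1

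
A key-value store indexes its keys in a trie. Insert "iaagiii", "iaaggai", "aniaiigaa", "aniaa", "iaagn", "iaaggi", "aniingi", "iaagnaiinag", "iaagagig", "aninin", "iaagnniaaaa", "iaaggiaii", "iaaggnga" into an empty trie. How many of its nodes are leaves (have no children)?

A leaf is a node with no children — equivalently, the end of a word that is not a proper prefix of any other stored word.
Those words: "aniaa", "aniaiigaa", "aniingi", "aninin", "iaagagig", "iaaggai", "iaaggiaii", "iaaggnga", "iaagiii", "iaagnaiinag", "iaagnniaaaa"
Leaf count: 11

11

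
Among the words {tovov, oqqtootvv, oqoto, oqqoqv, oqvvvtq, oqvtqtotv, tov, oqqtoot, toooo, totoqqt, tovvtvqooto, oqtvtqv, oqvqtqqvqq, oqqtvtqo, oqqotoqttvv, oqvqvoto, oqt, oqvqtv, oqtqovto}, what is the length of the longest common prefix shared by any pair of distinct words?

The deepest shared node is where two words last agree before diverging.
"oqqtoot" and "oqqtootvv" agree on "oqqtoot" (7 characters) before diverging; nothing deeper is shared.
Longest shared-prefix length: 7

7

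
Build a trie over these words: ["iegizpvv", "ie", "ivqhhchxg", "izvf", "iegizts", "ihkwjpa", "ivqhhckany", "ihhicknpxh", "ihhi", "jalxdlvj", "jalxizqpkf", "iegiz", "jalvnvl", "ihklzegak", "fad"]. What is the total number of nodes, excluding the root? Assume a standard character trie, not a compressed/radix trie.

66

Trace insertions, counting only characters that open a new branch:
  "iegizpvv" → 8 new (i, e, g, i, z, p, v, v)
  "ie" → prefix "ie" already present; 0 new (none)
  "ivqhhchxg" → prefix "i" already present; 8 new (v, q, h, h, c, h, x, g)
  "izvf" → prefix "i" already present; 3 new (z, v, f)
  "iegizts" → prefix "iegiz" already present; 2 new (t, s)
  "ihkwjpa" → prefix "i" already present; 6 new (h, k, w, j, p, a)
  "ivqhhckany" → prefix "ivqhhc" already present; 4 new (k, a, n, y)
  "ihhicknpxh" → prefix "ih" already present; 8 new (h, i, c, k, n, p, x, h)
  "ihhi" → prefix "ihhi" already present; 0 new (none)
  "jalxdlvj" → 8 new (j, a, l, x, d, l, v, j)
  "jalxizqpkf" → prefix "jalx" already present; 6 new (i, z, q, p, k, f)
  "iegiz" → prefix "iegiz" already present; 0 new (none)
  "jalvnvl" → prefix "jal" already present; 4 new (v, n, v, l)
  "ihklzegak" → prefix "ihk" already present; 6 new (l, z, e, g, a, k)
  "fad" → 3 new (f, a, d)
Total nodes = 8 + 0 + 8 + 3 + 2 + 6 + 4 + 8 + 0 + 8 + 6 + 0 + 4 + 6 + 3 = 66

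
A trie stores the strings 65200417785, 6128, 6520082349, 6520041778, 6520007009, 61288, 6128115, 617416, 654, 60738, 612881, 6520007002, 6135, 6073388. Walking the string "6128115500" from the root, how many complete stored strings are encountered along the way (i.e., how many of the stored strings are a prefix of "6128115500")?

2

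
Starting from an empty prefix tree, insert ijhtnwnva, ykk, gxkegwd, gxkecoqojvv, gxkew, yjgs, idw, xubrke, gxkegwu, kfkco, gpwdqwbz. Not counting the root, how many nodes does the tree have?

For each word, the new-node count is its length minus the longest prefix already in the trie:
  "ijhtnwnva" → 9 new (i, j, h, t, n, w, n, v, a)
  "ykk" → 3 new (y, k, k)
  "gxkegwd" → 7 new (g, x, k, e, g, w, d)
  "gxkecoqojvv" → prefix "gxke" already present; 7 new (c, o, q, o, j, v, v)
  "gxkew" → prefix "gxke" already present; 1 new (w)
  "yjgs" → prefix "y" already present; 3 new (j, g, s)
  "idw" → prefix "i" already present; 2 new (d, w)
  "xubrke" → 6 new (x, u, b, r, k, e)
  "gxkegwu" → prefix "gxkegw" already present; 1 new (u)
  "kfkco" → 5 new (k, f, k, c, o)
  "gpwdqwbz" → prefix "g" already present; 7 new (p, w, d, q, w, b, z)
Total nodes = 9 + 3 + 7 + 7 + 1 + 3 + 2 + 6 + 1 + 5 + 7 = 51

51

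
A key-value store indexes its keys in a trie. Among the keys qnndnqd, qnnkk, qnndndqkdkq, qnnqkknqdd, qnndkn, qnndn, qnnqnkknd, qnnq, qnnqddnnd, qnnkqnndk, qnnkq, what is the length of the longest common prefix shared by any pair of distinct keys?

Equivalently: take the maximum, over all pairs, of their longest common prefix length.
e.g. "qnndn" and "qnndndqkdkq" share the prefix "qnndn" of length 5; no pair shares a longer one.
Longest shared-prefix length: 5

5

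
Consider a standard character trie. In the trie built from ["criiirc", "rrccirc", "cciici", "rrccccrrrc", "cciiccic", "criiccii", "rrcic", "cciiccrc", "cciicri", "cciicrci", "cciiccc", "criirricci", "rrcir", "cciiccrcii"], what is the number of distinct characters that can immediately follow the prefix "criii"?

1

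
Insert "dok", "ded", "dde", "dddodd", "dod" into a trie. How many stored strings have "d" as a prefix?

5

Traverse to the node for "d", then collect every word in that subtree.
Words under "d": dddodd, dde, ded, dod, dok
Count: 5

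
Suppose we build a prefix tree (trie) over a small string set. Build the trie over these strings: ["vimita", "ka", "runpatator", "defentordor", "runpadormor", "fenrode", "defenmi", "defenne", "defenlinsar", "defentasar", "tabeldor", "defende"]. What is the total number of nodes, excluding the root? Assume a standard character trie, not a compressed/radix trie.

66

For each word, the new-node count is its length minus the longest prefix already in the trie:
  "vimita" → 6 new (v, i, m, i, t, a)
  "ka" → 2 new (k, a)
  "runpatator" → 10 new (r, u, n, p, a, t, a, t, o, r)
  "defentordor" → 11 new (d, e, f, e, n, t, o, r, d, o, r)
  "runpadormor" → prefix "runpa" already present; 6 new (d, o, r, m, o, r)
  "fenrode" → 7 new (f, e, n, r, o, d, e)
  "defenmi" → prefix "defen" already present; 2 new (m, i)
  "defenne" → prefix "defen" already present; 2 new (n, e)
  "defenlinsar" → prefix "defen" already present; 6 new (l, i, n, s, a, r)
  "defentasar" → prefix "defent" already present; 4 new (a, s, a, r)
  "tabeldor" → 8 new (t, a, b, e, l, d, o, r)
  "defende" → prefix "defen" already present; 2 new (d, e)
Total nodes = 6 + 2 + 10 + 11 + 6 + 7 + 2 + 2 + 6 + 4 + 8 + 2 = 66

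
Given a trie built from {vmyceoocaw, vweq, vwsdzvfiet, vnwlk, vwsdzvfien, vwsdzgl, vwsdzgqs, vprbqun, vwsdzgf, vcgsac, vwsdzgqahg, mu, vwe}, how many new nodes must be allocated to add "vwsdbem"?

3

The longest prefix of "vwsdbem" already in the trie is "vwsd" (length 4).
Each of the 3 remaining characters creates one node.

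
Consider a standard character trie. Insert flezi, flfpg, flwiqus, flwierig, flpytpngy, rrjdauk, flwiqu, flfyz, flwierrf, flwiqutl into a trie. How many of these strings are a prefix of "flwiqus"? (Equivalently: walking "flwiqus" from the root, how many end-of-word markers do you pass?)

2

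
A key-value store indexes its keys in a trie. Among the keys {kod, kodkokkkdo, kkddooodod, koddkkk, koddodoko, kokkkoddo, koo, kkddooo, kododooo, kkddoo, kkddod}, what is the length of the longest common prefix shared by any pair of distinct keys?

Look for the deepest trie node that still has at least two words in its subtree.
"kkddooo" and "kkddooodod" agree on "kkddooo" (7 characters) before diverging; nothing deeper is shared.
Longest shared-prefix length: 7

7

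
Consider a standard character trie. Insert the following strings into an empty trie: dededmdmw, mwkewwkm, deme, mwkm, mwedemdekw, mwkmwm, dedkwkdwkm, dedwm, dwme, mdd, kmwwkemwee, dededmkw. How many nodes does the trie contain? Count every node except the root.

56

Insert word by word; a character creates a node only if that edge doesn't already exist:
  "dededmdmw" → 9 new (d, e, d, e, d, m, d, m, w)
  "mwkewwkm" → 8 new (m, w, k, e, w, w, k, m)
  "deme" → prefix "de" already present; 2 new (m, e)
  "mwkm" → prefix "mwk" already present; 1 new (m)
  "mwedemdekw" → prefix "mw" already present; 8 new (e, d, e, m, d, e, k, w)
  "mwkmwm" → prefix "mwkm" already present; 2 new (w, m)
  "dedkwkdwkm" → prefix "ded" already present; 7 new (k, w, k, d, w, k, m)
  "dedwm" → prefix "ded" already present; 2 new (w, m)
  "dwme" → prefix "d" already present; 3 new (w, m, e)
  "mdd" → prefix "m" already present; 2 new (d, d)
  "kmwwkemwee" → 10 new (k, m, w, w, k, e, m, w, e, e)
  "dededmkw" → prefix "dededm" already present; 2 new (k, w)
Total nodes = 9 + 8 + 2 + 1 + 8 + 2 + 7 + 2 + 3 + 2 + 10 + 2 = 56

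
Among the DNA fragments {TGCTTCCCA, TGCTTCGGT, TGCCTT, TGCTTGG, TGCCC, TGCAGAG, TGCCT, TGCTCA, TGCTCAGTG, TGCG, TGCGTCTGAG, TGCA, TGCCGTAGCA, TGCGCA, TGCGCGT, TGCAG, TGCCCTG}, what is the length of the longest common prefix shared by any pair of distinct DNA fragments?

Equivalently: take the maximum, over all pairs, of their longest common prefix length.
e.g. "TGCTCA" and "TGCTCAGTG" share the prefix "TGCTCA" of length 6; no pair shares a longer one.
Longest shared-prefix length: 6

6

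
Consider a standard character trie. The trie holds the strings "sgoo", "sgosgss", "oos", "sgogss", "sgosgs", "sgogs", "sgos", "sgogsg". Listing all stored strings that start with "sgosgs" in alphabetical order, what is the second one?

sgosgss

Words with prefix "sgosgs", in lexicographic order: "sgosgs", "sgosgss"
The 2nd is sgosgss.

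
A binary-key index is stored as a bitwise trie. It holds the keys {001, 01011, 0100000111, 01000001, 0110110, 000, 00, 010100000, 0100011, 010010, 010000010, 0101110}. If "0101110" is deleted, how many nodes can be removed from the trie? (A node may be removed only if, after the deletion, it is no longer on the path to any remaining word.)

2

After clearing the end-marker at "0101110", prune upward until reaching a node still needed by another word.
The suffix "10" (2 nodes) is used only by "0101110"; "01011" is itself a stored word, so pruning stops there.
Nodes removed: 2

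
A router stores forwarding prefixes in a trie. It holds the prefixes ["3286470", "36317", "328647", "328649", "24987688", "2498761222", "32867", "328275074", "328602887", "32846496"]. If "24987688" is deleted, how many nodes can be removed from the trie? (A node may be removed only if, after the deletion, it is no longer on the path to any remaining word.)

Walk "24987688" from the leaf back toward the root, removing each node that no remaining word uses.
The suffix "88" (2 nodes) is used only by "24987688"; the node for "249876" still has the child "1", so pruning stops there.
Nodes removed: 2

2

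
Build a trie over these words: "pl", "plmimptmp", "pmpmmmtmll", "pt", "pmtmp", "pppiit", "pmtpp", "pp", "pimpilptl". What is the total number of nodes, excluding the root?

Count nodes per top-level branch (shared prefixes stored once):
  'p'-branch (pimpilptl, pl, plmimptmp, pmpmmmtmll, pmtmp, pmtpp, pp, pppiit, pt): 37 nodes
Sum: 37

37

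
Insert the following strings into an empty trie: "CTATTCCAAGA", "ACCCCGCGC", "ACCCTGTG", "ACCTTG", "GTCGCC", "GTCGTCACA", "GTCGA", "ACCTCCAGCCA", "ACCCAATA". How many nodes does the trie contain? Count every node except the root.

Insert word by word; a character creates a node only if that edge doesn't already exist:
  "CTATTCCAAGA" → 11 new (C, T, A, T, T, C, C, A, A, G, A)
  "ACCCCGCGC" → 9 new (A, C, C, C, C, G, C, G, C)
  "ACCCTGTG" → prefix "ACCC" already present; 4 new (T, G, T, G)
  "ACCTTG" → prefix "ACC" already present; 3 new (T, T, G)
  "GTCGCC" → 6 new (G, T, C, G, C, C)
  "GTCGTCACA" → prefix "GTCG" already present; 5 new (T, C, A, C, A)
  "GTCGA" → prefix "GTCG" already present; 1 new (A)
  "ACCTCCAGCCA" → prefix "ACCT" already present; 7 new (C, C, A, G, C, C, A)
  "ACCCAATA" → prefix "ACCC" already present; 4 new (A, A, T, A)
Total nodes = 11 + 9 + 4 + 3 + 6 + 5 + 1 + 7 + 4 = 50

50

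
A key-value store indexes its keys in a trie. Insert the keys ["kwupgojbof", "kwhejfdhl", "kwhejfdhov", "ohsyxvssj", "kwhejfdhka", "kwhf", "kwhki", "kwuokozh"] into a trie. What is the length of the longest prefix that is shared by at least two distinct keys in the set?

Equivalently: take the maximum, over all pairs, of their longest common prefix length.
e.g. "kwhejfdhka" and "kwhejfdhl" share the prefix "kwhejfdh" of length 8; no pair shares a longer one.
Longest shared-prefix length: 8

8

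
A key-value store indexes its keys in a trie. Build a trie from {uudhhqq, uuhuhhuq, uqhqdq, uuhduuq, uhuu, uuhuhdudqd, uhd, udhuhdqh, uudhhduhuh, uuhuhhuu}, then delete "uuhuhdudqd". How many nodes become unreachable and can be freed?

5

Walk "uuhuhdudqd" from the leaf back toward the root, removing each node that no remaining word uses.
The suffix "dudqd" (5 nodes) is used only by "uuhuhdudqd"; the node for "uuhuh" still has the child "h", so pruning stops there.
Nodes removed: 5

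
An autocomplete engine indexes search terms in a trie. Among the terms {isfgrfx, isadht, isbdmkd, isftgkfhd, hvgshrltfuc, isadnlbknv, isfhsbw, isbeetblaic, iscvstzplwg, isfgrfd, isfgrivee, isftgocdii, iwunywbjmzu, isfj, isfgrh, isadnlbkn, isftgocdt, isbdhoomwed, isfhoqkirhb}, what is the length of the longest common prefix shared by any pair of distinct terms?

9

Equivalently: take the maximum, over all pairs, of their longest common prefix length.
"isadnlbkn" and "isadnlbknv" agree on "isadnlbkn" (9 characters) before diverging; nothing deeper is shared.
Longest shared-prefix length: 9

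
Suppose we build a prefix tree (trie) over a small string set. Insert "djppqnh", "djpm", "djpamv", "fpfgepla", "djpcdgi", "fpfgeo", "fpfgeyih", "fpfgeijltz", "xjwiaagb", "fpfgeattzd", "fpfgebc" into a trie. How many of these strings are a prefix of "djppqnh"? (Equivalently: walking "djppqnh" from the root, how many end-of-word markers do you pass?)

1

Traverse "djppqnh" character by character; count nodes along the way that are marked as word ends.
Prefixes of the query that are stored words: "djppqnh"
Count: 1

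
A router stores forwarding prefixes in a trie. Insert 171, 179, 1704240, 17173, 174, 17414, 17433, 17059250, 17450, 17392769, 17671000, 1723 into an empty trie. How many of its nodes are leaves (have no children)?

Leaves are exactly the stored words that no other stored word extends.
Those words: "1704240", "17059250", "17173", "1723", "17392769", "17414", "17433", "17450", "17671000", "179"
Leaf count: 10

10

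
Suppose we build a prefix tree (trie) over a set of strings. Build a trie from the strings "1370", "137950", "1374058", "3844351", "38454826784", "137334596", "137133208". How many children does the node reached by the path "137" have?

Walk "137" from the root, arriving at one node.
Distinct next characters after "137": 0, 1, 3, 4, 9.
That node has 5 child edges.

5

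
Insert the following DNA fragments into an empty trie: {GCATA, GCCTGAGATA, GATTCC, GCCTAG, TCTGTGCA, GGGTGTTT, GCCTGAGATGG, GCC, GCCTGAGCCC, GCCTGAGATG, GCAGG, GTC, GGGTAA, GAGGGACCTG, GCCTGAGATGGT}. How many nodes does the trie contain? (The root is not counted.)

55

Insert word by word; a character creates a node only if that edge doesn't already exist:
  "GCATA" → 5 new (G, C, A, T, A)
  "GCCTGAGATA" → prefix "GC" already present; 8 new (C, T, G, A, G, A, T, A)
  "GATTCC" → prefix "G" already present; 5 new (A, T, T, C, C)
  "GCCTAG" → prefix "GCCT" already present; 2 new (A, G)
  "TCTGTGCA" → 8 new (T, C, T, G, T, G, C, A)
  "GGGTGTTT" → prefix "G" already present; 7 new (G, G, T, G, T, T, T)
  "GCCTGAGATGG" → prefix "GCCTGAGAT" already present; 2 new (G, G)
  "GCC" → prefix "GCC" already present; 0 new (none)
  "GCCTGAGCCC" → prefix "GCCTGAG" already present; 3 new (C, C, C)
  "GCCTGAGATG" → prefix "GCCTGAGATG" already present; 0 new (none)
  "GCAGG" → prefix "GCA" already present; 2 new (G, G)
  "GTC" → prefix "G" already present; 2 new (T, C)
  "GGGTAA" → prefix "GGGT" already present; 2 new (A, A)
  "GAGGGACCTG" → prefix "GA" already present; 8 new (G, G, G, A, C, C, T, G)
  "GCCTGAGATGGT" → prefix "GCCTGAGATGG" already present; 1 new (T)
Total nodes = 5 + 8 + 5 + 2 + 8 + 7 + 2 + 0 + 3 + 0 + 2 + 2 + 2 + 8 + 1 = 55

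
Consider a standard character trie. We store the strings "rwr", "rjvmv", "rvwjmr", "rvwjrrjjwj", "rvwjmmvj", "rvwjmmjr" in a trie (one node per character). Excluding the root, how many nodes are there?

Count nodes per top-level branch (shared prefixes stored once):
  'r'-branch (rjvmv, rvwjmmjr, rvwjmmvj, rvwjmr, rvwjrrjjwj, rwr): 23 nodes
Sum: 23

23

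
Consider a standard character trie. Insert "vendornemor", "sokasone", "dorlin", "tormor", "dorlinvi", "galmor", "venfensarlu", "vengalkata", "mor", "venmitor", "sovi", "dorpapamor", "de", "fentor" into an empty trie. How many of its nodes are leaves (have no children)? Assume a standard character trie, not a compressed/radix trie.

Leaves are exactly the stored words that no other stored word extends.
Those words: "de", "dorlinvi", "dorpapamor", "fentor", "galmor", "mor", "sokasone", "sovi", "tormor", "vendornemor", "venfensarlu", "vengalkata", "venmitor"
Leaf count: 13

13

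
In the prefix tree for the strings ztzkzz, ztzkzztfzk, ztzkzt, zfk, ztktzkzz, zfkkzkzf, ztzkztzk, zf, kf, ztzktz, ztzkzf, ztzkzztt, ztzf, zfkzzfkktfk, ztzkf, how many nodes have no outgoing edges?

A leaf is a node with no children — equivalently, the end of a word that is not a proper prefix of any other stored word.
Those words: "kf", "zfkkzkzf", "zfkzzfkktfk", "ztktzkzz", "ztzf", "ztzkf", "ztzktz", "ztzkzf", "ztzkztzk", "ztzkzztfzk", "ztzkzztt"
Leaf count: 11

11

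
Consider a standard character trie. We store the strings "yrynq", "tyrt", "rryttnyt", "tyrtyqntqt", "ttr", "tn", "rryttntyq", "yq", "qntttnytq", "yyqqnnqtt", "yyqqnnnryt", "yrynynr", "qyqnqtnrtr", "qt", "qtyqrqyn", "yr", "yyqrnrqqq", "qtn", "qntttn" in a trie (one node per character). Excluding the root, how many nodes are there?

77

For each word, the new-node count is its length minus the longest prefix already in the trie:
  "yrynq" → 5 new (y, r, y, n, q)
  "tyrt" → 4 new (t, y, r, t)
  "rryttnyt" → 8 new (r, r, y, t, t, n, y, t)
  "tyrtyqntqt" → prefix "tyrt" already present; 6 new (y, q, n, t, q, t)
  "ttr" → prefix "t" already present; 2 new (t, r)
  "tn" → prefix "t" already present; 1 new (n)
  "rryttntyq" → prefix "rryttn" already present; 3 new (t, y, q)
  "yq" → prefix "y" already present; 1 new (q)
  "qntttnytq" → 9 new (q, n, t, t, t, n, y, t, q)
  "yyqqnnqtt" → prefix "y" already present; 8 new (y, q, q, n, n, q, t, t)
  "yyqqnnnryt" → prefix "yyqqnn" already present; 4 new (n, r, y, t)
  "yrynynr" → prefix "yryn" already present; 3 new (y, n, r)
  "qyqnqtnrtr" → prefix "q" already present; 9 new (y, q, n, q, t, n, r, t, r)
  "qt" → prefix "q" already present; 1 new (t)
  "qtyqrqyn" → prefix "qt" already present; 6 new (y, q, r, q, y, n)
  "yr" → prefix "yr" already present; 0 new (none)
  "yyqrnrqqq" → prefix "yyq" already present; 6 new (r, n, r, q, q, q)
  "qtn" → prefix "qt" already present; 1 new (n)
  "qntttn" → prefix "qntttn" already present; 0 new (none)
Total nodes = 5 + 4 + 8 + 6 + 2 + 1 + 3 + 1 + 9 + 8 + 4 + 3 + 9 + 1 + 6 + 0 + 6 + 1 + 0 = 77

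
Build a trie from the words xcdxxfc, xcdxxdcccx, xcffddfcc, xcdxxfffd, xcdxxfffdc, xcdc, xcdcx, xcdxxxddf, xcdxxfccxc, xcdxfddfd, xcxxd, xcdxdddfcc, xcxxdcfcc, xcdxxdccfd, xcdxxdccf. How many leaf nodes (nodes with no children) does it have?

10

Leaves are exactly the stored words that no other stored word extends.
Those words: "xcdcx", "xcdxdddfcc", "xcdxfddfd", "xcdxxdcccx", "xcdxxdccfd", "xcdxxfccxc", "xcdxxfffdc", "xcdxxxddf", "xcffddfcc", "xcxxdcfcc"
Leaf count: 10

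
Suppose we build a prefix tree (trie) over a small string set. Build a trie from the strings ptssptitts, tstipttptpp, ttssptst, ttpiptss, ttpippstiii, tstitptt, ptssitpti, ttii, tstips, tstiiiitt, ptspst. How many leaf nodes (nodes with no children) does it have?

11

A leaf is a node with no children — equivalently, the end of a word that is not a proper prefix of any other stored word.
Those words: "ptspst", "ptssitpti", "ptssptitts", "tstiiiitt", "tstips", "tstipttptpp", "tstitptt", "ttii", "ttpippstiii", "ttpiptss", "ttssptst"
Leaf count: 11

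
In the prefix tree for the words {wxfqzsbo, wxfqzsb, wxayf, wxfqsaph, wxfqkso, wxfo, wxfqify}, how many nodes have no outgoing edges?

6

A leaf is a node with no children — equivalently, the end of a word that is not a proper prefix of any other stored word.
Those words: "wxayf", "wxfo", "wxfqify", "wxfqkso", "wxfqsaph", "wxfqzsbo"
Leaf count: 6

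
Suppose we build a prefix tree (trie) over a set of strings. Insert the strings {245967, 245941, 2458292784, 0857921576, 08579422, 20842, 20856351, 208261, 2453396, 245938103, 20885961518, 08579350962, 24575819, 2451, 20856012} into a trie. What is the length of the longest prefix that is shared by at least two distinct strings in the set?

5

The deepest shared node is where two words last agree before diverging.
"0857921576" and "08579350962" agree on "08579" (5 characters) before diverging; nothing deeper is shared.
Longest shared-prefix length: 5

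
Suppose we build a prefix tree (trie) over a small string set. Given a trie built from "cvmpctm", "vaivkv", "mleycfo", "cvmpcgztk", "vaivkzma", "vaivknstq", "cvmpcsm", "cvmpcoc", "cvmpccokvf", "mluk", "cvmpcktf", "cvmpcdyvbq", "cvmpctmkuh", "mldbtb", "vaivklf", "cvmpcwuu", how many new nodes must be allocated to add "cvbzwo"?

The longest prefix of "cvbzwo" already in the trie is "cv" (length 2).
So 6 − 2 = 4 new nodes.

4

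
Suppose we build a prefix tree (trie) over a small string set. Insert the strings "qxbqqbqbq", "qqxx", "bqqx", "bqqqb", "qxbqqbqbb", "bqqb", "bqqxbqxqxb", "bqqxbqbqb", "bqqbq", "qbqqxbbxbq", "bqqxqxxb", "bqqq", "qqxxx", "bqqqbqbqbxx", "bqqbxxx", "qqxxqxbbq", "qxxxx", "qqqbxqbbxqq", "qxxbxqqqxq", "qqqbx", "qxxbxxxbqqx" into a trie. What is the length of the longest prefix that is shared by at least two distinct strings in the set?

The deepest shared node is where two words last agree before diverging.
"qxbqqbqbb" and "qxbqqbqbq" agree on "qxbqqbqb" (8 characters) before diverging; nothing deeper is shared.
Longest shared-prefix length: 8

8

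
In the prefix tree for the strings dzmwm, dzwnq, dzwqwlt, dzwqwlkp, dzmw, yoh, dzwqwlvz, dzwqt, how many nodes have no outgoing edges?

7

Leaves are exactly the stored words that no other stored word extends.
Those words: "dzmwm", "dzwnq", "dzwqt", "dzwqwlkp", "dzwqwlt", "dzwqwlvz", "yoh"
Leaf count: 7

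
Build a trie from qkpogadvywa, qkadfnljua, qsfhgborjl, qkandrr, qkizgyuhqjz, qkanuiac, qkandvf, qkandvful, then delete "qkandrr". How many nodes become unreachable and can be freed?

Walk "qkandrr" from the leaf back toward the root, removing each node that no remaining word uses.
The suffix "rr" (2 nodes) is used only by "qkandrr"; the node for "qkand" still has the child "v", so pruning stops there.
Nodes removed: 2

2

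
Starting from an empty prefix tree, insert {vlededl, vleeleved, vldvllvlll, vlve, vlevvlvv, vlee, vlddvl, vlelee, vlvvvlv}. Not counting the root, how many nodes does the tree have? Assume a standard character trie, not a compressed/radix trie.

38

Trie structure (* marks end of a word):
(root)
└─ v
   └─ l
      ├─ d
      │  ├─ d
      │  │  └─ v
      │  │     └─ l *
      │  └─ v
      │     └─ l
      │        └─ l
      │           └─ v
      │              └─ l
      │                 └─ l
      │                    └─ l *
      ├─ e
      │  ├─ d
      │  │  └─ e
      │  │     └─ d
      │  │        └─ l *
      │  ├─ e *
      │  │  └─ l
      │  │     └─ e
      │  │        └─ v
      │  │           └─ e
      │  │              └─ d *
      │  ├─ l
      │  │  └─ e
      │  │     └─ e *
      │  └─ v
      │     └─ v
      │        └─ l
      │           └─ v
      │              └─ v *
      └─ v
         ├─ e *
         └─ v
            └─ v
               └─ l
                  └─ v *
Counting every labelled node above: 38.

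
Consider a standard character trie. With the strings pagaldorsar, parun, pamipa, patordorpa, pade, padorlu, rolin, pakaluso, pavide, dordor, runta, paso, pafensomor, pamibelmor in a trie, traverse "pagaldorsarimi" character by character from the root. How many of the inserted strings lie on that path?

Check each prefix of "pagaldorsarimi" against the stored set — each match is an end-marker on the path.
Prefixes of the query that are stored words: "pagaldorsar"
Count: 1

1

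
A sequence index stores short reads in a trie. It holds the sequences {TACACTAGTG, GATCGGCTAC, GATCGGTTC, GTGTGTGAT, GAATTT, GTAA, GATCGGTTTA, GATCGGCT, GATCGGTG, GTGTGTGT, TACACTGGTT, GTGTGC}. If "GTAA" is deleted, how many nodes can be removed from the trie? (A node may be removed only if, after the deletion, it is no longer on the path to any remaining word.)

Walk "GTAA" from the leaf back toward the root, removing each node that no remaining word uses.
The suffix "AA" (2 nodes) is used only by "GTAA"; the node for "GT" still has the child "G", so pruning stops there.
Nodes removed: 2

2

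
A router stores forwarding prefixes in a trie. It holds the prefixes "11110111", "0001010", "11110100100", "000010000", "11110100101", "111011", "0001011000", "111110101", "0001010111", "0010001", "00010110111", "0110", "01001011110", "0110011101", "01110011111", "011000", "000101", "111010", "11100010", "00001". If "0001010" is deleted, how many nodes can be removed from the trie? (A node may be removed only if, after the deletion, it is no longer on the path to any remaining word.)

A node on "0001010"'s path can go only if nothing else ends at it or branches off below it.
Every node on "0001010" is still needed (e.g. by "0001010111"), so nothing is freed.
Nodes removed: 0

0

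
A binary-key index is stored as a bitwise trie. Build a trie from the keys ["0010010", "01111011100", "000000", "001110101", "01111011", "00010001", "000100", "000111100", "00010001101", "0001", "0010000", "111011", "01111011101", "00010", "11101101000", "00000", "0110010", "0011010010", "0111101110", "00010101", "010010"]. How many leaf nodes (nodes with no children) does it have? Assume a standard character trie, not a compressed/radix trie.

13

A leaf is a node with no children — equivalently, the end of a word that is not a proper prefix of any other stored word.
Those words: "000000", "00010001101", "00010101", "000111100", "0010000", "0010010", "0011010010", "001110101", "010010", "0110010", "01111011100", "01111011101", "11101101000"
Leaf count: 13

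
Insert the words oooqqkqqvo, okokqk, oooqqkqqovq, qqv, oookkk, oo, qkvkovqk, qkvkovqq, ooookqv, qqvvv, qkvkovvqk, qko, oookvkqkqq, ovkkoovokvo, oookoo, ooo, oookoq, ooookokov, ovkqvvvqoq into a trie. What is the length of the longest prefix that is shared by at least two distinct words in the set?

8

The deepest shared node is where two words last agree before diverging.
e.g. "oooqqkqqovq" and "oooqqkqqvo" share the prefix "oooqqkqq" of length 8; no pair shares a longer one.
Longest shared-prefix length: 8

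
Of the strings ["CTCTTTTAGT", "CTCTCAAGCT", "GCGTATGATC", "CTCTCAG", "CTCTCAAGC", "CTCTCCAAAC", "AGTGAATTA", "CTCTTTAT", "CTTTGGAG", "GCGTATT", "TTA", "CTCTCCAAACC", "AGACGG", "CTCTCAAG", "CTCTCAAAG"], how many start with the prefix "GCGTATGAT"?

1

Filter for entries beginning with "GCGTATGAT":
Matches: "GCGTATGATC"
Count: 1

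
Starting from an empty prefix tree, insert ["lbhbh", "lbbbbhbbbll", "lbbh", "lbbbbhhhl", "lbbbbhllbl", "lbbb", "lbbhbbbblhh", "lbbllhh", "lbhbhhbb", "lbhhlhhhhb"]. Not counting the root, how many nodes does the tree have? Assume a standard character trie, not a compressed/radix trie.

Count nodes per top-level branch (shared prefixes stored once):
  'l'-branch (lbbb, lbbbbhbbbll, lbbbbhhhl, lbbbbhllbl, lbbh, lbbhbbbblhh, lbbllhh, lbhbh, lbhbhhbb, lbhhlhhhhb): 43 nodes
Sum: 43

43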